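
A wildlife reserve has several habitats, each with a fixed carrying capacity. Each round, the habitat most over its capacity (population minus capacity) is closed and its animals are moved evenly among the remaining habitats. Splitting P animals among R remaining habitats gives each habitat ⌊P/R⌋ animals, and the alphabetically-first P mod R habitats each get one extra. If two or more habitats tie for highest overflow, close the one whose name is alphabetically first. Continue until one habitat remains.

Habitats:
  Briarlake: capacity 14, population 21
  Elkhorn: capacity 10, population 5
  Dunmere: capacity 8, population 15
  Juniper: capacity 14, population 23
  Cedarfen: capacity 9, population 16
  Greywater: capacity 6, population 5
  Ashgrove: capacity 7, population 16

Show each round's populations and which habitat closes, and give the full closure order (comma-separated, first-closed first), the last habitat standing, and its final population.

Closure order: Ashgrove, Juniper, Briarlake, Cedarfen, Dunmere, Greywater
Last habitat: Elkhorn with 101 animals

Round 1: Ashgrove=16 Briarlake=21 Cedarfen=16 Dunmere=15 Elkhorn=5 Greywater=5 Juniper=23 → close Ashgrove (overflow 9)
  16÷6 = 2 each, +1 to first 4
Round 2: Briarlake=24 Cedarfen=19 Dunmere=18 Elkhorn=8 Greywater=7 Juniper=25 → close Juniper (overflow 11)
  25÷5 = 5 each, +1 to first 0
Round 3: Briarlake=29 Cedarfen=24 Dunmere=23 Elkhorn=13 Greywater=12 → close Briarlake (overflow 15)
  29÷4 = 7 each, +1 to first 1
Round 4: Cedarfen=32 Dunmere=30 Elkhorn=20 Greywater=19 → close Cedarfen (overflow 23)
  32÷3 = 10 each, +1 to first 2
Round 5: Dunmere=41 Elkhorn=31 Greywater=29 → close Dunmere (overflow 33)
  41÷2 = 20 each, +1 to first 1
Round 6: Elkhorn=52 Greywater=49 → close Greywater (overflow 43)
  49÷1 = 49 each, +1 to first 0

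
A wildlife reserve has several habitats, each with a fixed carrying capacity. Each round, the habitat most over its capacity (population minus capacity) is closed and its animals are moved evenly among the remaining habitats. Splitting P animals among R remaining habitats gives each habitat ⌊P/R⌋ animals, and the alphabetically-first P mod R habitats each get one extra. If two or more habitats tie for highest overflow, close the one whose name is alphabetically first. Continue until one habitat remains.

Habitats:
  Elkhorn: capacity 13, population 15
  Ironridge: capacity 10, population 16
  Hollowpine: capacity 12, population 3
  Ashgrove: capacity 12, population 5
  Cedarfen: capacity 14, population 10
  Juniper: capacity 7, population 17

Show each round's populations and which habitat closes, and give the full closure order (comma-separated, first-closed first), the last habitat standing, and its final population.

Closure order: Juniper, Ironridge, Elkhorn, Cedarfen, Ashgrove
Last habitat: Hollowpine with 66 animals

Round 1: Ashgrove=5 Cedarfen=10 Elkhorn=15 Hollowpine=3 Ironridge=16 Juniper=17 → close Juniper (overflow 10)
  17÷5 = 3 each, +1 to first 2
Round 2: Ashgrove=9 Cedarfen=14 Elkhorn=18 Hollowpine=6 Ironridge=19 → close Ironridge (overflow 9)
  19÷4 = 4 each, +1 to first 3
Round 3: Ashgrove=14 Cedarfen=19 Elkhorn=23 Hollowpine=10 → close Elkhorn (overflow 10)
  23÷3 = 7 each, +1 to first 2
Round 4: Ashgrove=22 Cedarfen=27 Hollowpine=17 → close Cedarfen (overflow 13)
  27÷2 = 13 each, +1 to first 1
Round 5: Ashgrove=36 Hollowpine=30 → close Ashgrove (overflow 24)
  36÷1 = 36 each, +1 to first 0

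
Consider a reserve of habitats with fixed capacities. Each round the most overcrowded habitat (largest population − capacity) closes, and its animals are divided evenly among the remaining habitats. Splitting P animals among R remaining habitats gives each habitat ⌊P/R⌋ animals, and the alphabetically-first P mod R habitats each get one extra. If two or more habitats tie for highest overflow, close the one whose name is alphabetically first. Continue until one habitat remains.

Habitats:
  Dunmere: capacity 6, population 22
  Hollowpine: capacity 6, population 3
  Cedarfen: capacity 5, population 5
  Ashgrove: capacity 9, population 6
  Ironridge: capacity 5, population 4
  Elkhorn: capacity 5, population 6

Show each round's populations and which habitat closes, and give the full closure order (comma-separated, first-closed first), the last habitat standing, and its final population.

Round 1: Ashgrove=6 Cedarfen=5 Dunmere=22 Elkhorn=6 Hollowpine=3 Ironridge=4 → close Dunmere (overflow 16)
  22÷5 = 4 each, +1 to first 2
Round 2: Ashgrove=11 Cedarfen=10 Elkhorn=10 Hollowpine=7 Ironridge=8 → close Cedarfen (overflow 5)
  10÷4 = 2 each, +1 to first 2
Round 3: Ashgrove=14 Elkhorn=13 Hollowpine=9 Ironridge=10 → close Elkhorn (overflow 8)
  13÷3 = 4 each, +1 to first 1
Round 4: Ashgrove=19 Hollowpine=13 Ironridge=14 → close Ashgrove (overflow 10)
  19÷2 = 9 each, +1 to first 1
Round 5: Hollowpine=23 Ironridge=23 → close Ironridge (overflow 18)
  23÷1 = 23 each, +1 to first 0

Closure order: Dunmere, Cedarfen, Elkhorn, Ashgrove, Ironridge
Last habitat: Hollowpine with 46 animals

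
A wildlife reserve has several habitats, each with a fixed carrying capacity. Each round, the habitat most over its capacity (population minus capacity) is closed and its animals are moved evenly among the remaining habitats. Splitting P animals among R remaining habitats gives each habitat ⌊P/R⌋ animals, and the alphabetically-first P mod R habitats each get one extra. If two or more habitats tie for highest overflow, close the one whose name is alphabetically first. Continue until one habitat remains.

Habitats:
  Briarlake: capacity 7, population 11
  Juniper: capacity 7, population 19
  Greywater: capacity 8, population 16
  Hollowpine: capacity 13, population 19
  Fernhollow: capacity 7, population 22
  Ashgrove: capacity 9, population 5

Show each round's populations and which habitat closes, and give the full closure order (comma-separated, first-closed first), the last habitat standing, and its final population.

Round 1: Ashgrove=5 Briarlake=11 Fernhollow=22 Greywater=16 Hollowpine=19 Juniper=19 → close Fernhollow (overflow 15)
  22÷5 = 4 each, +1 to first 2
Round 2: Ashgrove=10 Briarlake=16 Greywater=20 Hollowpine=23 Juniper=23 → close Juniper (overflow 16)
  23÷4 = 5 each, +1 to first 3
Round 3: Ashgrove=16 Briarlake=22 Greywater=26 Hollowpine=28 → close Greywater (overflow 18)
  26÷3 = 8 each, +1 to first 2
Round 4: Ashgrove=25 Briarlake=31 Hollowpine=36 → close Briarlake (overflow 24)
  31÷2 = 15 each, +1 to first 1
Round 5: Ashgrove=41 Hollowpine=51 → close Hollowpine (overflow 38)
  51÷1 = 51 each, +1 to first 0

Closure order: Fernhollow, Juniper, Greywater, Briarlake, Hollowpine
Last habitat: Ashgrove with 92 animals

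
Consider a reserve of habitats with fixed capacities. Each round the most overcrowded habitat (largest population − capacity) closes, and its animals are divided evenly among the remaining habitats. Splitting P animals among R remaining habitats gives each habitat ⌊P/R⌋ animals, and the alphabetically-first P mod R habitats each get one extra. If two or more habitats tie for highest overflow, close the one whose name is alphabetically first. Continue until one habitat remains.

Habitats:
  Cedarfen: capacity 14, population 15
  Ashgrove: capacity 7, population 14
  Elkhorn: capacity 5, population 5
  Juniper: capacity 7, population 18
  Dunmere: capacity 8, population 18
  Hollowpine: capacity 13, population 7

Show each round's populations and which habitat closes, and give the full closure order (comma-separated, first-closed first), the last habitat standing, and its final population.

Round 1: Ashgrove=14 Cedarfen=15 Dunmere=18 Elkhorn=5 Hollowpine=7 Juniper=18 → close Juniper (overflow 11)
  18÷5 = 3 each, +1 to first 3
Round 2: Ashgrove=18 Cedarfen=19 Dunmere=22 Elkhorn=8 Hollowpine=10 → close Dunmere (overflow 14)
  22÷4 = 5 each, +1 to first 2
Round 3: Ashgrove=24 Cedarfen=25 Elkhorn=13 Hollowpine=15 → close Ashgrove (overflow 17)
  24÷3 = 8 each, +1 to first 0
Round 4: Cedarfen=33 Elkhorn=21 Hollowpine=23 → close Cedarfen (overflow 19)
  33÷2 = 16 each, +1 to first 1
Round 5: Elkhorn=38 Hollowpine=39 → close Elkhorn (overflow 33)
  38÷1 = 38 each, +1 to first 0

Closure order: Juniper, Dunmere, Ashgrove, Cedarfen, Elkhorn
Last habitat: Hollowpine with 77 animals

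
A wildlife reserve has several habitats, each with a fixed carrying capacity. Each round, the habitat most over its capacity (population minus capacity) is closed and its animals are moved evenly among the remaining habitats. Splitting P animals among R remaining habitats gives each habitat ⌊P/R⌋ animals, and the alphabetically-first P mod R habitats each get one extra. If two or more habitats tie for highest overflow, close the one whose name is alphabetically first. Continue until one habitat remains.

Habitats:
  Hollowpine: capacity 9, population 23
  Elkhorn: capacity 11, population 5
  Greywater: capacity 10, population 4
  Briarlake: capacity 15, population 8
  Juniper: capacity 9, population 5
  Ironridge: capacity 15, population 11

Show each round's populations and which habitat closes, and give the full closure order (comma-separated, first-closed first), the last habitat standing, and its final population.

Closure order: Hollowpine, Ironridge, Elkhorn, Greywater, Briarlake
Last habitat: Juniper with 56 animals

Round 1: Briarlake=8 Elkhorn=5 Greywater=4 Hollowpine=23 Ironridge=11 Juniper=5 → close Hollowpine (overflow 14)
  23÷5 = 4 each, +1 to first 3
Round 2: Briarlake=13 Elkhorn=10 Greywater=9 Ironridge=15 Juniper=9 → close Ironridge (overflow 0)
  15÷4 = 3 each, +1 to first 3
Round 3: Briarlake=17 Elkhorn=14 Greywater=13 Juniper=12 → close Elkhorn (overflow 3)
  14÷3 = 4 each, +1 to first 2
Round 4: Briarlake=22 Greywater=18 Juniper=16 → close Greywater (overflow 8)
  18÷2 = 9 each, +1 to first 0
Round 5: Briarlake=31 Juniper=25 → close Briarlake (overflow 16)
  31÷1 = 31 each, +1 to first 0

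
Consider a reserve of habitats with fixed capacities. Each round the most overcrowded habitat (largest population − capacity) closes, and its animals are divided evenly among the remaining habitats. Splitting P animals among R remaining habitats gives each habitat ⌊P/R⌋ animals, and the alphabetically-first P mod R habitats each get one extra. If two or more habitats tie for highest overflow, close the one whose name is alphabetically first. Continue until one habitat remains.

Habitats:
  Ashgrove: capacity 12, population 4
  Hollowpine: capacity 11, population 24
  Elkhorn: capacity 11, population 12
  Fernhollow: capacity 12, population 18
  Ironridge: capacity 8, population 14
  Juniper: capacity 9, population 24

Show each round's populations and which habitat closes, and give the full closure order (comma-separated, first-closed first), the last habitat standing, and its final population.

Closure order: Juniper, Hollowpine, Fernhollow, Ironridge, Elkhorn
Last habitat: Ashgrove with 96 animals

Round 1: Ashgrove=4 Elkhorn=12 Fernhollow=18 Hollowpine=24 Ironridge=14 Juniper=24 → close Juniper (overflow 15)
  24÷5 = 4 each, +1 to first 4
Round 2: Ashgrove=9 Elkhorn=17 Fernhollow=23 Hollowpine=29 Ironridge=18 → close Hollowpine (overflow 18)
  29÷4 = 7 each, +1 to first 1
Round 3: Ashgrove=17 Elkhorn=24 Fernhollow=30 Ironridge=25 → close Fernhollow (overflow 18)
  30÷3 = 10 each, +1 to first 0
Round 4: Ashgrove=27 Elkhorn=34 Ironridge=35 → close Ironridge (overflow 27)
  35÷2 = 17 each, +1 to first 1
Round 5: Ashgrove=45 Elkhorn=51 → close Elkhorn (overflow 40)
  51÷1 = 51 each, +1 to first 0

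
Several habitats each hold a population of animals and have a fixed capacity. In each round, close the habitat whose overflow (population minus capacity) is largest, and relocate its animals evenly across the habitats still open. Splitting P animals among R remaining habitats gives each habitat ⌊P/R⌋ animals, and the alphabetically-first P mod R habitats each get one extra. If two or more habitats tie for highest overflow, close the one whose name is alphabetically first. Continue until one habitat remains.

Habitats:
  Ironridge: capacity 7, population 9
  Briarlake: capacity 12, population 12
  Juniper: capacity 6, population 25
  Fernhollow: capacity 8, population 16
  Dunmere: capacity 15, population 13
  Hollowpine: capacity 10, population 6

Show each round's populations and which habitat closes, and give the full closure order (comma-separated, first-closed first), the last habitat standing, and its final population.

Closure order: Juniper, Fernhollow, Ironridge, Briarlake, Dunmere
Last habitat: Hollowpine with 81 animals

Round 1: Briarlake=12 Dunmere=13 Fernhollow=16 Hollowpine=6 Ironridge=9 Juniper=25 → close Juniper (overflow 19)
  25÷5 = 5 each, +1 to first 0
Round 2: Briarlake=17 Dunmere=18 Fernhollow=21 Hollowpine=11 Ironridge=14 → close Fernhollow (overflow 13)
  21÷4 = 5 each, +1 to first 1
Round 3: Briarlake=23 Dunmere=23 Hollowpine=16 Ironridge=19 → close Ironridge (overflow 12)
  19÷3 = 6 each, +1 to first 1
Round 4: Briarlake=30 Dunmere=29 Hollowpine=22 → close Briarlake (overflow 18)
  30÷2 = 15 each, +1 to first 0
Round 5: Dunmere=44 Hollowpine=37 → close Dunmere (overflow 29)
  44÷1 = 44 each, +1 to first 0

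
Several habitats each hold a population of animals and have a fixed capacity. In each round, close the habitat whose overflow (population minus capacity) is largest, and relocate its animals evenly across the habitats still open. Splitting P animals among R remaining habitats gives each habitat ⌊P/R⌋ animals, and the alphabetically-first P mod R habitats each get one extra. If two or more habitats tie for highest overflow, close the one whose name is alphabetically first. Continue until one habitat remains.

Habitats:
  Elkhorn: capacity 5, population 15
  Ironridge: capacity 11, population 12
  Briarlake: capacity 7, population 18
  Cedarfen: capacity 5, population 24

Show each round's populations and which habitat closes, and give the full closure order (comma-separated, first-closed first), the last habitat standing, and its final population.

Round 1: Briarlake=18 Cedarfen=24 Elkhorn=15 Ironridge=12 → close Cedarfen (overflow 19)
  24÷3 = 8 each, +1 to first 0
Round 2: Briarlake=26 Elkhorn=23 Ironridge=20 → close Briarlake (overflow 19)
  26÷2 = 13 each, +1 to first 0
Round 3: Elkhorn=36 Ironridge=33 → close Elkhorn (overflow 31)
  36÷1 = 36 each, +1 to first 0

Closure order: Cedarfen, Briarlake, Elkhorn
Last habitat: Ironridge with 69 animals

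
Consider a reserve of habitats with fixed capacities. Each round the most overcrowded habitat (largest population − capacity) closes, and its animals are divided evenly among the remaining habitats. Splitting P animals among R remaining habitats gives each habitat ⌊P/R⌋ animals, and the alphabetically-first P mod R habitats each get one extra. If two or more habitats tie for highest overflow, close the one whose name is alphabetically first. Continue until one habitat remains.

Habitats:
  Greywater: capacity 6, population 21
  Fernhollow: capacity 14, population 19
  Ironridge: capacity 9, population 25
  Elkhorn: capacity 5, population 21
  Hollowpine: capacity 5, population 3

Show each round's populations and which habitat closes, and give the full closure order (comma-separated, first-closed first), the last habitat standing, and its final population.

Round 1: Elkhorn=21 Fernhollow=19 Greywater=21 Hollowpine=3 Ironridge=25 → close Elkhorn (overflow 16)
  21÷4 = 5 each, +1 to first 1
Round 2: Fernhollow=25 Greywater=26 Hollowpine=8 Ironridge=30 → close Ironridge (overflow 21)
  30÷3 = 10 each, +1 to first 0
Round 3: Fernhollow=35 Greywater=36 Hollowpine=18 → close Greywater (overflow 30)
  36÷2 = 18 each, +1 to first 0
Round 4: Fernhollow=53 Hollowpine=36 → close Fernhollow (overflow 39)
  53÷1 = 53 each, +1 to first 0

Closure order: Elkhorn, Ironridge, Greywater, Fernhollow
Last habitat: Hollowpine with 89 animals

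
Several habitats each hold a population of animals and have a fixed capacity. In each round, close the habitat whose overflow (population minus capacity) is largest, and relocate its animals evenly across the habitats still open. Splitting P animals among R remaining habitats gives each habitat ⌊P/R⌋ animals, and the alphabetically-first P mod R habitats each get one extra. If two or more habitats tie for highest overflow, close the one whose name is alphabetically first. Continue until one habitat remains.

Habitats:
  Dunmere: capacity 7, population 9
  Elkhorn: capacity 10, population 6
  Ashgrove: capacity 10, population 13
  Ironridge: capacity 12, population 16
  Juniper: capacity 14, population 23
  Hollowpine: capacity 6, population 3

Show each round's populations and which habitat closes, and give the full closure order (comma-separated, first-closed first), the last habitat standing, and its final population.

Round 1: Ashgrove=13 Dunmere=9 Elkhorn=6 Hollowpine=3 Ironridge=16 Juniper=23 → close Juniper (overflow 9)
  23÷5 = 4 each, +1 to first 3
Round 2: Ashgrove=18 Dunmere=14 Elkhorn=11 Hollowpine=7 Ironridge=20 → close Ashgrove (overflow 8)
  18÷4 = 4 each, +1 to first 2
Round 3: Dunmere=19 Elkhorn=16 Hollowpine=11 Ironridge=24 → close Dunmere (overflow 12)
  19÷3 = 6 each, +1 to first 1
Round 4: Elkhorn=23 Hollowpine=17 Ironridge=30 → close Ironridge (overflow 18)
  30÷2 = 15 each, +1 to first 0
Round 5: Elkhorn=38 Hollowpine=32 → close Elkhorn (overflow 28)
  38÷1 = 38 each, +1 to first 0

Closure order: Juniper, Ashgrove, Dunmere, Ironridge, Elkhorn
Last habitat: Hollowpine with 70 animals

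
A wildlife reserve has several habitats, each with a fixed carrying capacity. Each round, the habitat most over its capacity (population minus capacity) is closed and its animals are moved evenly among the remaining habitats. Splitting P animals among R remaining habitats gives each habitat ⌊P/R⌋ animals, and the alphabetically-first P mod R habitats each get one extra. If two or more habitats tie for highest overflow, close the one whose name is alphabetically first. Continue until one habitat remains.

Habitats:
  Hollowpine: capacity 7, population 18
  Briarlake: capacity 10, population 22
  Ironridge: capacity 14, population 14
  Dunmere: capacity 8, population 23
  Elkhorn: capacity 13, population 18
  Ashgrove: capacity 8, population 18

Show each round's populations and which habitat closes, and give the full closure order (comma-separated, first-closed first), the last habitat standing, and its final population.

Round 1: Ashgrove=18 Briarlake=22 Dunmere=23 Elkhorn=18 Hollowpine=18 Ironridge=14 → close Dunmere (overflow 15)
  23÷5 = 4 each, +1 to first 3
Round 2: Ashgrove=23 Briarlake=27 Elkhorn=23 Hollowpine=22 Ironridge=18 → close Briarlake (overflow 17)
  27÷4 = 6 each, +1 to first 3
Round 3: Ashgrove=30 Elkhorn=30 Hollowpine=29 Ironridge=24 → close Ashgrove (overflow 22)
  30÷3 = 10 each, +1 to first 0
Round 4: Elkhorn=40 Hollowpine=39 Ironridge=34 → close Hollowpine (overflow 32)
  39÷2 = 19 each, +1 to first 1
Round 5: Elkhorn=60 Ironridge=53 → close Elkhorn (overflow 47)
  60÷1 = 60 each, +1 to first 0

Closure order: Dunmere, Briarlake, Ashgrove, Hollowpine, Elkhorn
Last habitat: Ironridge with 113 animals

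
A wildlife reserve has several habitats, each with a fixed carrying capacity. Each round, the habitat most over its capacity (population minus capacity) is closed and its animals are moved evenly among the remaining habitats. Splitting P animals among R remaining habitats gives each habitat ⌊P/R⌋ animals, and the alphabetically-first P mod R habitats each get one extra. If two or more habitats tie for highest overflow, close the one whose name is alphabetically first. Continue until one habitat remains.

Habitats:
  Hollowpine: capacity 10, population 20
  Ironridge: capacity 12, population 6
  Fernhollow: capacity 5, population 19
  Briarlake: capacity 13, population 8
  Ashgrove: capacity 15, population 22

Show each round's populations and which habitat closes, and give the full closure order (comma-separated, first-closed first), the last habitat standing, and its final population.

Closure order: Fernhollow, Hollowpine, Ashgrove, Briarlake
Last habitat: Ironridge with 75 animals

Round 1: Ashgrove=22 Briarlake=8 Fernhollow=19 Hollowpine=20 Ironridge=6 → close Fernhollow (overflow 14)
  19÷4 = 4 each, +1 to first 3
Round 2: Ashgrove=27 Briarlake=13 Hollowpine=25 Ironridge=10 → close Hollowpine (overflow 15)
  25÷3 = 8 each, +1 to first 1
Round 3: Ashgrove=36 Briarlake=21 Ironridge=18 → close Ashgrove (overflow 21)
  36÷2 = 18 each, +1 to first 0
Round 4: Briarlake=39 Ironridge=36 → close Briarlake (overflow 26)
  39÷1 = 39 each, +1 to first 0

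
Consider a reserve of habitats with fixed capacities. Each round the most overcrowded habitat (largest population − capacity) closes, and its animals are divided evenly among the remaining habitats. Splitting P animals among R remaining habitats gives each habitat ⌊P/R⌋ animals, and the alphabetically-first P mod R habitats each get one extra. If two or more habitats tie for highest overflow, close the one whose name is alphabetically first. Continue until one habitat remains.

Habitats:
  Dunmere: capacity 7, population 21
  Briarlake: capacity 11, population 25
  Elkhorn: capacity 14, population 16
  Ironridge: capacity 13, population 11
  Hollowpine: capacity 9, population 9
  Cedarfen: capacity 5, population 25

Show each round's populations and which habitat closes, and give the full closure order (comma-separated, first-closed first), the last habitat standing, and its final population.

Closure order: Cedarfen, Briarlake, Dunmere, Elkhorn, Hollowpine
Last habitat: Ironridge with 107 animals

Round 1: Briarlake=25 Cedarfen=25 Dunmere=21 Elkhorn=16 Hollowpine=9 Ironridge=11 → close Cedarfen (overflow 20)
  25÷5 = 5 each, +1 to first 0
Round 2: Briarlake=30 Dunmere=26 Elkhorn=21 Hollowpine=14 Ironridge=16 → close Briarlake (overflow 19)
  30÷4 = 7 each, +1 to first 2
Round 3: Dunmere=34 Elkhorn=29 Hollowpine=21 Ironridge=23 → close Dunmere (overflow 27)
  34÷3 = 11 each, +1 to first 1
Round 4: Elkhorn=41 Hollowpine=32 Ironridge=34 → close Elkhorn (overflow 27)
  41÷2 = 20 each, +1 to first 1
Round 5: Hollowpine=53 Ironridge=54 → close Hollowpine (overflow 44)
  53÷1 = 53 each, +1 to first 0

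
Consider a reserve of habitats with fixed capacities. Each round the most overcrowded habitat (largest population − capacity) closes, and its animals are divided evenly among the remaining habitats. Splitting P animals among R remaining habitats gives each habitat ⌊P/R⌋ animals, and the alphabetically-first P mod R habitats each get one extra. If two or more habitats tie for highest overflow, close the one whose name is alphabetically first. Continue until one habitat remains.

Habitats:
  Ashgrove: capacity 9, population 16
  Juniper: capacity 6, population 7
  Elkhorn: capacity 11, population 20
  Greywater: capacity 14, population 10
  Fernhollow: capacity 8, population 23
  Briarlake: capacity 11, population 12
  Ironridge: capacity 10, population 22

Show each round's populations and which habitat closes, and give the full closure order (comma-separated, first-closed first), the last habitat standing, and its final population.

Closure order: Fernhollow, Ironridge, Elkhorn, Ashgrove, Briarlake, Juniper
Last habitat: Greywater with 110 animals

Round 1: Ashgrove=16 Briarlake=12 Elkhorn=20 Fernhollow=23 Greywater=10 Ironridge=22 Juniper=7 → close Fernhollow (overflow 15)
  23÷6 = 3 each, +1 to first 5
Round 2: Ashgrove=20 Briarlake=16 Elkhorn=24 Greywater=14 Ironridge=26 Juniper=10 → close Ironridge (overflow 16)
  26÷5 = 5 each, +1 to first 1
Round 3: Ashgrove=26 Briarlake=21 Elkhorn=29 Greywater=19 Juniper=15 → close Elkhorn (overflow 18)
  29÷4 = 7 each, +1 to first 1
Round 4: Ashgrove=34 Briarlake=28 Greywater=26 Juniper=22 → close Ashgrove (overflow 25)
  34÷3 = 11 each, +1 to first 1
Round 5: Briarlake=40 Greywater=37 Juniper=33 → close Briarlake (overflow 29)
  40÷2 = 20 each, +1 to first 0
Round 6: Greywater=57 Juniper=53 → close Juniper (overflow 47)
  53÷1 = 53 each, +1 to first 0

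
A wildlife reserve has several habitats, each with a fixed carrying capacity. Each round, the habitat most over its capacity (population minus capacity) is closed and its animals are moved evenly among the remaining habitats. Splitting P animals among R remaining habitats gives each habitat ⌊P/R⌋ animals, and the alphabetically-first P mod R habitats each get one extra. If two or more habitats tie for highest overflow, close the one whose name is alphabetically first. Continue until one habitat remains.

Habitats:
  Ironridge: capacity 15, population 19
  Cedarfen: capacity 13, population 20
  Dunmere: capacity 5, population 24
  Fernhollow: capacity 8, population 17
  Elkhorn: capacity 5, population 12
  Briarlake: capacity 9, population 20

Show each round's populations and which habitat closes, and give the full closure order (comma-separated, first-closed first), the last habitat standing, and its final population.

Closure order: Dunmere, Briarlake, Fernhollow, Cedarfen, Elkhorn
Last habitat: Ironridge with 112 animals

Round 1: Briarlake=20 Cedarfen=20 Dunmere=24 Elkhorn=12 Fernhollow=17 Ironridge=19 → close Dunmere (overflow 19)
  24÷5 = 4 each, +1 to first 4
Round 2: Briarlake=25 Cedarfen=25 Elkhorn=17 Fernhollow=22 Ironridge=23 → close Briarlake (overflow 16)
  25÷4 = 6 each, +1 to first 1
Round 3: Cedarfen=32 Elkhorn=23 Fernhollow=28 Ironridge=29 → close Fernhollow (overflow 20)
  28÷3 = 9 each, +1 to first 1
Round 4: Cedarfen=42 Elkhorn=32 Ironridge=38 → close Cedarfen (overflow 29)
  42÷2 = 21 each, +1 to first 0
Round 5: Elkhorn=53 Ironridge=59 → close Elkhorn (overflow 48)
  53÷1 = 53 each, +1 to first 0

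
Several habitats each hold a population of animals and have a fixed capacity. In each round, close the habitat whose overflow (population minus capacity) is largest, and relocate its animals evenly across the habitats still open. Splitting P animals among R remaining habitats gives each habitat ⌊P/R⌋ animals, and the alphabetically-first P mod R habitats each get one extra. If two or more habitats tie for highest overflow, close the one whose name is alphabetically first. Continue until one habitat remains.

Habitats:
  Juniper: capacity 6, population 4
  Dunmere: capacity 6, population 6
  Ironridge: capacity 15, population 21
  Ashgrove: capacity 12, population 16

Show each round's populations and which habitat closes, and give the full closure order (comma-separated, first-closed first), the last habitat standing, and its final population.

Round 1: Ashgrove=16 Dunmere=6 Ironridge=21 Juniper=4 → close Ironridge (overflow 6)
  21÷3 = 7 each, +1 to first 0
Round 2: Ashgrove=23 Dunmere=13 Juniper=11 → close Ashgrove (overflow 11)
  23÷2 = 11 each, +1 to first 1
Round 3: Dunmere=25 Juniper=22 → close Dunmere (overflow 19)
  25÷1 = 25 each, +1 to first 0

Closure order: Ironridge, Ashgrove, Dunmere
Last habitat: Juniper with 47 animals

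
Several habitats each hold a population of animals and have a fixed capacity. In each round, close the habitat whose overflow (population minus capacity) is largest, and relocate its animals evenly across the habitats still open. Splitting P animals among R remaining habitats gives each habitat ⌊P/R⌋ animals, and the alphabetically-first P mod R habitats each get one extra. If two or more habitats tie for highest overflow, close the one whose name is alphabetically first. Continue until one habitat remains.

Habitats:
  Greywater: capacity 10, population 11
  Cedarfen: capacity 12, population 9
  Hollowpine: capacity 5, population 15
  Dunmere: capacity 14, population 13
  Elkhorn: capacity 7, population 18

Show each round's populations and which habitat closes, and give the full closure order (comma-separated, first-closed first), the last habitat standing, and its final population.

Round 1: Cedarfen=9 Dunmere=13 Elkhorn=18 Greywater=11 Hollowpine=15 → close Elkhorn (overflow 11)
  18÷4 = 4 each, +1 to first 2
Round 2: Cedarfen=14 Dunmere=18 Greywater=15 Hollowpine=19 → close Hollowpine (overflow 14)
  19÷3 = 6 each, +1 to first 1
Round 3: Cedarfen=21 Dunmere=24 Greywater=21 → close Greywater (overflow 11)
  21÷2 = 10 each, +1 to first 1
Round 4: Cedarfen=32 Dunmere=34 → close Cedarfen (overflow 20)
  32÷1 = 32 each, +1 to first 0

Closure order: Elkhorn, Hollowpine, Greywater, Cedarfen
Last habitat: Dunmere with 66 animals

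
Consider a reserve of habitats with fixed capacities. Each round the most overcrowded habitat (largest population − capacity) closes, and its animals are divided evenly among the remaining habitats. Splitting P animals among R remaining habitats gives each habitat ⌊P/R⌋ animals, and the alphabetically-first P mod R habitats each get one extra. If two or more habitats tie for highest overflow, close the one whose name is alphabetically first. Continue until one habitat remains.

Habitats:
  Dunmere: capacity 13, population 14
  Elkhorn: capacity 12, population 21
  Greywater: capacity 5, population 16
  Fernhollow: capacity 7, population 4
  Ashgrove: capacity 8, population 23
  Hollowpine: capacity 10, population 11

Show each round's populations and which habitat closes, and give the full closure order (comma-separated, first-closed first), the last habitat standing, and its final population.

Round 1: Ashgrove=23 Dunmere=14 Elkhorn=21 Fernhollow=4 Greywater=16 Hollowpine=11 → close Ashgrove (overflow 15)
  23÷5 = 4 each, +1 to first 3
Round 2: Dunmere=19 Elkhorn=26 Fernhollow=9 Greywater=20 Hollowpine=15 → close Greywater (overflow 15)
  20÷4 = 5 each, +1 to first 0
Round 3: Dunmere=24 Elkhorn=31 Fernhollow=14 Hollowpine=20 → close Elkhorn (overflow 19)
  31÷3 = 10 each, +1 to first 1
Round 4: Dunmere=35 Fernhollow=24 Hollowpine=30 → close Dunmere (overflow 22)
  35÷2 = 17 each, +1 to first 1
Round 5: Fernhollow=42 Hollowpine=47 → close Hollowpine (overflow 37)
  47÷1 = 47 each, +1 to first 0

Closure order: Ashgrove, Greywater, Elkhorn, Dunmere, Hollowpine
Last habitat: Fernhollow with 89 animals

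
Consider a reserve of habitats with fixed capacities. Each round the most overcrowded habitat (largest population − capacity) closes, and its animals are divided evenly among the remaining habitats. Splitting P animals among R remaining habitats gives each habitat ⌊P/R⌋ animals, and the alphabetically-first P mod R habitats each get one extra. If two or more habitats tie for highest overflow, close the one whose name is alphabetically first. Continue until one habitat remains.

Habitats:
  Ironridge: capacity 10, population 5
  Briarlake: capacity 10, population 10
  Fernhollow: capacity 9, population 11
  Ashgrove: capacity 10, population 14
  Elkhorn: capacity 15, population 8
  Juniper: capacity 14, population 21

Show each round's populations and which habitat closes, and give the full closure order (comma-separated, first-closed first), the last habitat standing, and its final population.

Round 1: Ashgrove=14 Briarlake=10 Elkhorn=8 Fernhollow=11 Ironridge=5 Juniper=21 → close Juniper (overflow 7)
  21÷5 = 4 each, +1 to first 1
Round 2: Ashgrove=19 Briarlake=14 Elkhorn=12 Fernhollow=15 Ironridge=9 → close Ashgrove (overflow 9)
  19÷4 = 4 each, +1 to first 3
Round 3: Briarlake=19 Elkhorn=17 Fernhollow=20 Ironridge=13 → close Fernhollow (overflow 11)
  20÷3 = 6 each, +1 to first 2
Round 4: Briarlake=26 Elkhorn=24 Ironridge=19 → close Briarlake (overflow 16)
  26÷2 = 13 each, +1 to first 0
Round 5: Elkhorn=37 Ironridge=32 → close Elkhorn (overflow 22)
  37÷1 = 37 each, +1 to first 0

Closure order: Juniper, Ashgrove, Fernhollow, Briarlake, Elkhorn
Last habitat: Ironridge with 69 animals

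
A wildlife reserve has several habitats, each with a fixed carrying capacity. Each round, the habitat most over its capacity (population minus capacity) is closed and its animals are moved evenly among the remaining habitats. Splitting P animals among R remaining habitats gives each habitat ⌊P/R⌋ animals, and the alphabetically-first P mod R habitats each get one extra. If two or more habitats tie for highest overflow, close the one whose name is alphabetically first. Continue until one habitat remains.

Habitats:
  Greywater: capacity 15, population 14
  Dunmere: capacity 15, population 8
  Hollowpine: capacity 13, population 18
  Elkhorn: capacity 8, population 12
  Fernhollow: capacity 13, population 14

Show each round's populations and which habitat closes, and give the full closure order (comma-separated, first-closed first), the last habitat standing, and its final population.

Round 1: Dunmere=8 Elkhorn=12 Fernhollow=14 Greywater=14 Hollowpine=18 → close Hollowpine (overflow 5)
  18÷4 = 4 each, +1 to first 2
Round 2: Dunmere=13 Elkhorn=17 Fernhollow=18 Greywater=18 → close Elkhorn (overflow 9)
  17÷3 = 5 each, +1 to first 2
Round 3: Dunmere=19 Fernhollow=24 Greywater=23 → close Fernhollow (overflow 11)
  24÷2 = 12 each, +1 to first 0
Round 4: Dunmere=31 Greywater=35 → close Greywater (overflow 20)
  35÷1 = 35 each, +1 to first 0

Closure order: Hollowpine, Elkhorn, Fernhollow, Greywater
Last habitat: Dunmere with 66 animals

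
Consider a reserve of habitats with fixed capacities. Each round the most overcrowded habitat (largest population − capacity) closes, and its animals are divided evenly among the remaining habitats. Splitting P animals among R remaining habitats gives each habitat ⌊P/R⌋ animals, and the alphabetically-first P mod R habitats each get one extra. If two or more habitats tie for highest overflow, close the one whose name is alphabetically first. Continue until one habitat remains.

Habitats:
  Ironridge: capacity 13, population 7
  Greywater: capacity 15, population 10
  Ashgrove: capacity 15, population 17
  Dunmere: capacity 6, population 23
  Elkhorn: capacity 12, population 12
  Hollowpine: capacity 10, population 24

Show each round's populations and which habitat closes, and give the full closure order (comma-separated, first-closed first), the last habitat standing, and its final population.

Closure order: Dunmere, Hollowpine, Ashgrove, Elkhorn, Greywater
Last habitat: Ironridge with 93 animals

Round 1: Ashgrove=17 Dunmere=23 Elkhorn=12 Greywater=10 Hollowpine=24 Ironridge=7 → close Dunmere (overflow 17)
  23÷5 = 4 each, +1 to first 3
Round 2: Ashgrove=22 Elkhorn=17 Greywater=15 Hollowpine=28 Ironridge=11 → close Hollowpine (overflow 18)
  28÷4 = 7 each, +1 to first 0
Round 3: Ashgrove=29 Elkhorn=24 Greywater=22 Ironridge=18 → close Ashgrove (overflow 14)
  29÷3 = 9 each, +1 to first 2
Round 4: Elkhorn=34 Greywater=32 Ironridge=27 → close Elkhorn (overflow 22)
  34÷2 = 17 each, +1 to first 0
Round 5: Greywater=49 Ironridge=44 → close Greywater (overflow 34)
  49÷1 = 49 each, +1 to first 0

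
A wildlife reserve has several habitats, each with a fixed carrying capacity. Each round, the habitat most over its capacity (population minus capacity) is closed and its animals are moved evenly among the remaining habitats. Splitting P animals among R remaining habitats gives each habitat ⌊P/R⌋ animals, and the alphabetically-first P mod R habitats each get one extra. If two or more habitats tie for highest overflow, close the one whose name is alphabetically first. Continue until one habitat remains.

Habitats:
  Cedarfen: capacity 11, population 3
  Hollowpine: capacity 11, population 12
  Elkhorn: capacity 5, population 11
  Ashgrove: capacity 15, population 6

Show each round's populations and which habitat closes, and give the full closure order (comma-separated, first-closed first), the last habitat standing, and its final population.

Closure order: Elkhorn, Hollowpine, Ashgrove
Last habitat: Cedarfen with 32 animals

Round 1: Ashgrove=6 Cedarfen=3 Elkhorn=11 Hollowpine=12 → close Elkhorn (overflow 6)
  11÷3 = 3 each, +1 to first 2
Round 2: Ashgrove=10 Cedarfen=7 Hollowpine=15 → close Hollowpine (overflow 4)
  15÷2 = 7 each, +1 to first 1
Round 3: Ashgrove=18 Cedarfen=14 → close Ashgrove (overflow 3)
  18÷1 = 18 each, +1 to first 0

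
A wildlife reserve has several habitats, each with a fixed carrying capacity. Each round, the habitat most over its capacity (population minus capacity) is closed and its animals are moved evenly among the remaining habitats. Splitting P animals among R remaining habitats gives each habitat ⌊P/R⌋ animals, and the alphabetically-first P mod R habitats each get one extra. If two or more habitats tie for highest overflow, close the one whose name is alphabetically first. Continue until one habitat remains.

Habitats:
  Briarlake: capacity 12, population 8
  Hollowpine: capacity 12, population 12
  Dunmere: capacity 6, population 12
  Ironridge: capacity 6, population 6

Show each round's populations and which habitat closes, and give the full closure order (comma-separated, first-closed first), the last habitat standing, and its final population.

Round 1: Briarlake=8 Dunmere=12 Hollowpine=12 Ironridge=6 → close Dunmere (overflow 6)
  12÷3 = 4 each, +1 to first 0
Round 2: Briarlake=12 Hollowpine=16 Ironridge=10 → close Hollowpine (overflow 4)
  16÷2 = 8 each, +1 to first 0
Round 3: Briarlake=20 Ironridge=18 → close Ironridge (overflow 12)
  18÷1 = 18 each, +1 to first 0

Closure order: Dunmere, Hollowpine, Ironridge
Last habitat: Briarlake with 38 animals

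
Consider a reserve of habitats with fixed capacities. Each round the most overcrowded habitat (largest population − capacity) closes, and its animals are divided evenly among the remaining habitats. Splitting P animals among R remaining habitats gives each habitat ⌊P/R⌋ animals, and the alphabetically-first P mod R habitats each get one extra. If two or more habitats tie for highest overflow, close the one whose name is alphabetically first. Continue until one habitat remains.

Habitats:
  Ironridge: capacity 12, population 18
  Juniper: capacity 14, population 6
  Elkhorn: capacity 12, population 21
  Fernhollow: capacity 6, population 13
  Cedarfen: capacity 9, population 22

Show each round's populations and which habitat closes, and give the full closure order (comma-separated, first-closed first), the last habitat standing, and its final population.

Closure order: Cedarfen, Elkhorn, Fernhollow, Ironridge
Last habitat: Juniper with 80 animals

Round 1: Cedarfen=22 Elkhorn=21 Fernhollow=13 Ironridge=18 Juniper=6 → close Cedarfen (overflow 13)
  22÷4 = 5 each, +1 to first 2
Round 2: Elkhorn=27 Fernhollow=19 Ironridge=23 Juniper=11 → close Elkhorn (overflow 15)
  27÷3 = 9 each, +1 to first 0
Round 3: Fernhollow=28 Ironridge=32 Juniper=20 → close Fernhollow (overflow 22)
  28÷2 = 14 each, +1 to first 0
Round 4: Ironridge=46 Juniper=34 → close Ironridge (overflow 34)
  46÷1 = 46 each, +1 to first 0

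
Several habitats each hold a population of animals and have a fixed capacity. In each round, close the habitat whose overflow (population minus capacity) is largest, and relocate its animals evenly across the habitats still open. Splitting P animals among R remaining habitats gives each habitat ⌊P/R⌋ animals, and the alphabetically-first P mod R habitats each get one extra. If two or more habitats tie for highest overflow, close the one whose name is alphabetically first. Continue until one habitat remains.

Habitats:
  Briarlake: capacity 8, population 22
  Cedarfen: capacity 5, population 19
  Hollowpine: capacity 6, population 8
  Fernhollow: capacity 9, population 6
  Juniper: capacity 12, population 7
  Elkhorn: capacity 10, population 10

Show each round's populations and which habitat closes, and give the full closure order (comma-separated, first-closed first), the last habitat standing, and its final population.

Round 1: Briarlake=22 Cedarfen=19 Elkhorn=10 Fernhollow=6 Hollowpine=8 Juniper=7 → close Briarlake (overflow 14)
  22÷5 = 4 each, +1 to first 2
Round 2: Cedarfen=24 Elkhorn=15 Fernhollow=10 Hollowpine=12 Juniper=11 → close Cedarfen (overflow 19)
  24÷4 = 6 each, +1 to first 0
Round 3: Elkhorn=21 Fernhollow=16 Hollowpine=18 Juniper=17 → close Hollowpine (overflow 12)
  18÷3 = 6 each, +1 to first 0
Round 4: Elkhorn=27 Fernhollow=22 Juniper=23 → close Elkhorn (overflow 17)
  27÷2 = 13 each, +1 to first 1
Round 5: Fernhollow=36 Juniper=36 → close Fernhollow (overflow 27)
  36÷1 = 36 each, +1 to first 0

Closure order: Briarlake, Cedarfen, Hollowpine, Elkhorn, Fernhollow
Last habitat: Juniper with 72 animals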